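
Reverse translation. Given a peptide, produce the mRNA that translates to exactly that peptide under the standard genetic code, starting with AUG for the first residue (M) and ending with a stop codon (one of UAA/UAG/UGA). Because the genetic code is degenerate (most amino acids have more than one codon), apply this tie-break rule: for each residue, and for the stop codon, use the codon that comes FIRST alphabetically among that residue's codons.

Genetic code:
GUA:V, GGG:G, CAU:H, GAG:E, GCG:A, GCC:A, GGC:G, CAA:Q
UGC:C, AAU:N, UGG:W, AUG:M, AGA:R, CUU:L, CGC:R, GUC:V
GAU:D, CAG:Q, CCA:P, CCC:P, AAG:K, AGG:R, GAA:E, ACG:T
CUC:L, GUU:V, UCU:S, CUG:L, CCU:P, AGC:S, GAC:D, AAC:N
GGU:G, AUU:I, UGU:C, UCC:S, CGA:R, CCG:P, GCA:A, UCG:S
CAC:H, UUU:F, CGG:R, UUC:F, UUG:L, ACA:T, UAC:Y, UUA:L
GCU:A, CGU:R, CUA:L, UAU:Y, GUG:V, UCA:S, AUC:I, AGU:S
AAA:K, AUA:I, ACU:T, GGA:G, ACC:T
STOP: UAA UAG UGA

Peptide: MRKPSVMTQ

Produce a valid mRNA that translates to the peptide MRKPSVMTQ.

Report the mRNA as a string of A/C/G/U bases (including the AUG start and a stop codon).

residue 1: M -> AUG (start codon)
residue 2: R codons sorted = AGA,AGG,CGA,CGC,CGG,CGU -> pick first = AGA
residue 3: K codons sorted = AAA,AAG -> pick first = AAA
residue 4: P codons sorted = CCA,CCC,CCG,CCU -> pick first = CCA
residue 5: S codons sorted = AGC,AGU,UCA,UCC,UCG,UCU -> pick first = AGC
residue 6: V codons sorted = GUA,GUC,GUG,GUU -> pick first = GUA
residue 7: M -> AUG (only codon)
residue 8: T codons sorted = ACA,ACC,ACG,ACU -> pick first = ACA
residue 9: Q codons sorted = CAA,CAG -> pick first = CAA
terminator: stop codons sorted = UAA,UAG,UGA -> pick first = UAA

Answer: mRNA: AUGAGAAAACCAAGCGUAAUGACACAAUAA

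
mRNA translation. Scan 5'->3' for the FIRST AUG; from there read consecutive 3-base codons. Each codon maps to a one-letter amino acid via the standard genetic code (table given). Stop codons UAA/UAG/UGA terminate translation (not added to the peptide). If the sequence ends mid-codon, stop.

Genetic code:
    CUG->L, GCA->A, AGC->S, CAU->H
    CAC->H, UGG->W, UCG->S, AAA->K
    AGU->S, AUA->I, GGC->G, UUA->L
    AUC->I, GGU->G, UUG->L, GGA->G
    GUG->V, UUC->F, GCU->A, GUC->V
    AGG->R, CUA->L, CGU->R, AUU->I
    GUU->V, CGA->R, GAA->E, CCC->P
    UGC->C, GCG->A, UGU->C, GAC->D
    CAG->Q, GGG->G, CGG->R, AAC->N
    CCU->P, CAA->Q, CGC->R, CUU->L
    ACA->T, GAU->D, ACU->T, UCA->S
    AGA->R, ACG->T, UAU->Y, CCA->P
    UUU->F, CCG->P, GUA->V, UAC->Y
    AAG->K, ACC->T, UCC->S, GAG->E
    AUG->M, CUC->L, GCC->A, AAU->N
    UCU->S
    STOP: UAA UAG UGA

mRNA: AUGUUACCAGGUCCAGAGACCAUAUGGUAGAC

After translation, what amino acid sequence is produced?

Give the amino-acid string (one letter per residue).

start AUG at pos 0
pos 0: AUG -> M; peptide=M
pos 3: UUA -> L; peptide=ML
pos 6: CCA -> P; peptide=MLP
pos 9: GGU -> G; peptide=MLPG
pos 12: CCA -> P; peptide=MLPGP
pos 15: GAG -> E; peptide=MLPGPE
pos 18: ACC -> T; peptide=MLPGPET
pos 21: AUA -> I; peptide=MLPGPETI
pos 24: UGG -> W; peptide=MLPGPETIW
pos 27: UAG -> STOP

Answer: MLPGPETIW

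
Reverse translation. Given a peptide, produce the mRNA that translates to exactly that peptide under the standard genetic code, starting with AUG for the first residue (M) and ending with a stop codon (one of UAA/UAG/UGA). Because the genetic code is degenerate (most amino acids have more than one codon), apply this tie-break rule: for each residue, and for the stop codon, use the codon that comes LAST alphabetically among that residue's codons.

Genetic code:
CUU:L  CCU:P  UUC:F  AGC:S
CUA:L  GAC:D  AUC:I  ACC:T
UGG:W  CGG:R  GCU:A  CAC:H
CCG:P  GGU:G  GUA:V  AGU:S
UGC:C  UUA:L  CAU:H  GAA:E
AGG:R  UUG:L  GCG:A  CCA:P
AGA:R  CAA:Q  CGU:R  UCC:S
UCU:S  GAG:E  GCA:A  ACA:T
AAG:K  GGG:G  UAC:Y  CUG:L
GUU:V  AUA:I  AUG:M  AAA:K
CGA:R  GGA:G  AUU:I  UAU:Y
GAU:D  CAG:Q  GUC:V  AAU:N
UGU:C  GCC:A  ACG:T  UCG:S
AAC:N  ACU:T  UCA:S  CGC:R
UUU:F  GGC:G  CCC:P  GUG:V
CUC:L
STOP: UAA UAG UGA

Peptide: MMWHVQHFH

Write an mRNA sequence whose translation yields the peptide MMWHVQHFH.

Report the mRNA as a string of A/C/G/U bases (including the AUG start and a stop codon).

Answer: mRNA: AUGAUGUGGCAUGUUCAGCAUUUUCAUUGA

Derivation:
residue 1: M -> AUG (start codon)
residue 2: M -> AUG (only codon)
residue 3: W -> UGG (only codon)
residue 4: H codons sorted = CAC,CAU -> pick last = CAU
residue 5: V codons sorted = GUA,GUC,GUG,GUU -> pick last = GUU
residue 6: Q codons sorted = CAA,CAG -> pick last = CAG
residue 7: H codons sorted = CAC,CAU -> pick last = CAU
residue 8: F codons sorted = UUC,UUU -> pick last = UUU
residue 9: H codons sorted = CAC,CAU -> pick last = CAU
terminator: stop codons sorted = UAA,UAG,UGA -> pick last = UGA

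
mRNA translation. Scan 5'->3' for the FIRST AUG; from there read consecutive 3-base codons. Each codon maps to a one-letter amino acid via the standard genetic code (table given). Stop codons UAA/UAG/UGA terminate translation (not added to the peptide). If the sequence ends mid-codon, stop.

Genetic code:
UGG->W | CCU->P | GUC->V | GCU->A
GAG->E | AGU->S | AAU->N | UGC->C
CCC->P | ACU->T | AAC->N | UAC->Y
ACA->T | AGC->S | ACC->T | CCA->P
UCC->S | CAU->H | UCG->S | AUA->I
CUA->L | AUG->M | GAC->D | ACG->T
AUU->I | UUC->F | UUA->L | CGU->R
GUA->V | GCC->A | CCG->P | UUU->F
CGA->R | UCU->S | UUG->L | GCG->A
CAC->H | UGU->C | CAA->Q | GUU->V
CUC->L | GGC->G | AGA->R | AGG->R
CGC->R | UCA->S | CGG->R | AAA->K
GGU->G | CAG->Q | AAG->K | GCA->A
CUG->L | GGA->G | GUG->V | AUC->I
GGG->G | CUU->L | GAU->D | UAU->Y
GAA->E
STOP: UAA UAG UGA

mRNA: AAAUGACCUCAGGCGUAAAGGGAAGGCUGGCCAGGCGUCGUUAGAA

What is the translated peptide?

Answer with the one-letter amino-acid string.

start AUG at pos 2
pos 2: AUG -> M; peptide=M
pos 5: ACC -> T; peptide=MT
pos 8: UCA -> S; peptide=MTS
pos 11: GGC -> G; peptide=MTSG
pos 14: GUA -> V; peptide=MTSGV
pos 17: AAG -> K; peptide=MTSGVK
pos 20: GGA -> G; peptide=MTSGVKG
pos 23: AGG -> R; peptide=MTSGVKGR
pos 26: CUG -> L; peptide=MTSGVKGRL
pos 29: GCC -> A; peptide=MTSGVKGRLA
pos 32: AGG -> R; peptide=MTSGVKGRLAR
pos 35: CGU -> R; peptide=MTSGVKGRLARR
pos 38: CGU -> R; peptide=MTSGVKGRLARRR
pos 41: UAG -> STOP

Answer: MTSGVKGRLARRR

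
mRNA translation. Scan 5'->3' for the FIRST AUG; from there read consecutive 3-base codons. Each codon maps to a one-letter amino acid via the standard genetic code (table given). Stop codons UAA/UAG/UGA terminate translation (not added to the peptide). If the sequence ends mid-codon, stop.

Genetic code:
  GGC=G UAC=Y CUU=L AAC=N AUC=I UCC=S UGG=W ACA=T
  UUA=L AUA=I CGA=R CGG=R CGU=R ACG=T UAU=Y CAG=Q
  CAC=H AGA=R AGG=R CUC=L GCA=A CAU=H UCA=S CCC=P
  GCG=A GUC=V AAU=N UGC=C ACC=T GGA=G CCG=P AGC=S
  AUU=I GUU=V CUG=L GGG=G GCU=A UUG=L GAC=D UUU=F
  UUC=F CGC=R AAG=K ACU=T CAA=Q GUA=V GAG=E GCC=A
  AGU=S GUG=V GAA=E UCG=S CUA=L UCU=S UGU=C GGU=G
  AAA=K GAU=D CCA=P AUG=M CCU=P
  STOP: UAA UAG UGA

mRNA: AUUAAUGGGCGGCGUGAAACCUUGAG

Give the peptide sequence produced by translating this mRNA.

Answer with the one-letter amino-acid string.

Answer: MGGVKP

Derivation:
start AUG at pos 4
pos 4: AUG -> M; peptide=M
pos 7: GGC -> G; peptide=MG
pos 10: GGC -> G; peptide=MGG
pos 13: GUG -> V; peptide=MGGV
pos 16: AAA -> K; peptide=MGGVK
pos 19: CCU -> P; peptide=MGGVKP
pos 22: UGA -> STOP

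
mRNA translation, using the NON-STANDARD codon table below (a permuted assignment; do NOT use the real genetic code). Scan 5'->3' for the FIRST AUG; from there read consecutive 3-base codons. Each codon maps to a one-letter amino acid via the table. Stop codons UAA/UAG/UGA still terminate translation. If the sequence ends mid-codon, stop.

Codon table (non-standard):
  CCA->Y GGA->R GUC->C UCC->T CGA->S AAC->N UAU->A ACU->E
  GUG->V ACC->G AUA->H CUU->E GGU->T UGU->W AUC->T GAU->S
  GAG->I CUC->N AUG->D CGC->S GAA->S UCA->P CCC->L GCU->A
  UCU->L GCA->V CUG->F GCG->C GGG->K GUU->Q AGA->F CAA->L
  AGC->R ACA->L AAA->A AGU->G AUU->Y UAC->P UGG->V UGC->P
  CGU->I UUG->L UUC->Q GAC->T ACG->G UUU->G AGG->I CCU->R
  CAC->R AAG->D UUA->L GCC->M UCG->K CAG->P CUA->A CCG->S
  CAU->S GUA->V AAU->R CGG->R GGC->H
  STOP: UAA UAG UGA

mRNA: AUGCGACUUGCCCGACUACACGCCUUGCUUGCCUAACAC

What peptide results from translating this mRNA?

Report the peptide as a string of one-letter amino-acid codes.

start AUG at pos 0
pos 0: AUG -> D; peptide=D
pos 3: CGA -> S; peptide=DS
pos 6: CUU -> E; peptide=DSE
pos 9: GCC -> M; peptide=DSEM
pos 12: CGA -> S; peptide=DSEMS
pos 15: CUA -> A; peptide=DSEMSA
pos 18: CAC -> R; peptide=DSEMSAR
pos 21: GCC -> M; peptide=DSEMSARM
pos 24: UUG -> L; peptide=DSEMSARML
pos 27: CUU -> E; peptide=DSEMSARMLE
pos 30: GCC -> M; peptide=DSEMSARMLEM
pos 33: UAA -> STOP

Answer: DSEMSARMLEM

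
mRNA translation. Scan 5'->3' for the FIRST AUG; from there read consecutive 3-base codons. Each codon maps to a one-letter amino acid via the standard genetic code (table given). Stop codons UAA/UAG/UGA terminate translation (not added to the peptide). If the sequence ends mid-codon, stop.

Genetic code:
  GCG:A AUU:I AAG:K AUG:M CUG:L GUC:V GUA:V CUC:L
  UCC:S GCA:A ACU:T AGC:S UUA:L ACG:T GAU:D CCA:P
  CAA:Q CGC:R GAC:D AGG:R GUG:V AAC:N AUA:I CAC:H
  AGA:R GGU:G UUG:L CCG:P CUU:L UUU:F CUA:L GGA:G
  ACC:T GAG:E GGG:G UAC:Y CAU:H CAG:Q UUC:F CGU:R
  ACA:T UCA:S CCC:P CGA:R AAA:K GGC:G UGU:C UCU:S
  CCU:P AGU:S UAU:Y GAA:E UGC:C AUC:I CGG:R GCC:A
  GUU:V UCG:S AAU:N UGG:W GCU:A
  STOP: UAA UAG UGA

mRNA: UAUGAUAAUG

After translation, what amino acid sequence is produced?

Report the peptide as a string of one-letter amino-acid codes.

Answer: MIM

Derivation:
start AUG at pos 1
pos 1: AUG -> M; peptide=M
pos 4: AUA -> I; peptide=MI
pos 7: AUG -> M; peptide=MIM
pos 10: only 0 nt remain (<3), stop (end of mRNA)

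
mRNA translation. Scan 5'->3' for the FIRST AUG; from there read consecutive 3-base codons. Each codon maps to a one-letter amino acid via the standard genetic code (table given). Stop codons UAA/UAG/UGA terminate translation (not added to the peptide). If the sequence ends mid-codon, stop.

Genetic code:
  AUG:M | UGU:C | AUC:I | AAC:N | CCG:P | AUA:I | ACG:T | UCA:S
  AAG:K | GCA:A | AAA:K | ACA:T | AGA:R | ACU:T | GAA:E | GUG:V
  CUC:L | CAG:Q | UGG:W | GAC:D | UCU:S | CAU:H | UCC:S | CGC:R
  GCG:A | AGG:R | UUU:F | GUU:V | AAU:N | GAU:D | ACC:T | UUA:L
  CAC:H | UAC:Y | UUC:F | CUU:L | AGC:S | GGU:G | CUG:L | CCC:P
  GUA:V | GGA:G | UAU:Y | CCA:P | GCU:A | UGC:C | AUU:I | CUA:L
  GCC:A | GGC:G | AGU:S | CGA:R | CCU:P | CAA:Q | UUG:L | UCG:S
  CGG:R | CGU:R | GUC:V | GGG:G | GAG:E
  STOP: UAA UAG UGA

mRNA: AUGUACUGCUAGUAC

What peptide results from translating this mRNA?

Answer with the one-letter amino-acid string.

start AUG at pos 0
pos 0: AUG -> M; peptide=M
pos 3: UAC -> Y; peptide=MY
pos 6: UGC -> C; peptide=MYC
pos 9: UAG -> STOP

Answer: MYC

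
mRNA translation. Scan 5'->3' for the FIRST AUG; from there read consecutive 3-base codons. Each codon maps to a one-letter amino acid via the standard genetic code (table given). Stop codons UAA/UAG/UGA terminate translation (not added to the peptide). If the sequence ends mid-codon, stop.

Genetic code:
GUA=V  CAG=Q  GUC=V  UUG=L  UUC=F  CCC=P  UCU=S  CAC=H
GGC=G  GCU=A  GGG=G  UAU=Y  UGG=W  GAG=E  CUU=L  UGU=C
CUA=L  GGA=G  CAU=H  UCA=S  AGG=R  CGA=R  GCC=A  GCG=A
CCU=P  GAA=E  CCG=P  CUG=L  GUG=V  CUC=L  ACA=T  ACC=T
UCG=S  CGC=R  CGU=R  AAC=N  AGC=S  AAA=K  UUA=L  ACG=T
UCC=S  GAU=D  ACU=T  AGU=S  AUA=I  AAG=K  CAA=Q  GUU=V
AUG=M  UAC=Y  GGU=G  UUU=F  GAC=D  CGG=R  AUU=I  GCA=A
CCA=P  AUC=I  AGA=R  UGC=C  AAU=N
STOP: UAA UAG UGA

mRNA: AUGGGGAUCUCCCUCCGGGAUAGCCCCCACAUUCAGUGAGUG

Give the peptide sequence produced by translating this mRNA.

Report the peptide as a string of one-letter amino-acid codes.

Answer: MGISLRDSPHIQ

Derivation:
start AUG at pos 0
pos 0: AUG -> M; peptide=M
pos 3: GGG -> G; peptide=MG
pos 6: AUC -> I; peptide=MGI
pos 9: UCC -> S; peptide=MGIS
pos 12: CUC -> L; peptide=MGISL
pos 15: CGG -> R; peptide=MGISLR
pos 18: GAU -> D; peptide=MGISLRD
pos 21: AGC -> S; peptide=MGISLRDS
pos 24: CCC -> P; peptide=MGISLRDSP
pos 27: CAC -> H; peptide=MGISLRDSPH
pos 30: AUU -> I; peptide=MGISLRDSPHI
pos 33: CAG -> Q; peptide=MGISLRDSPHIQ
pos 36: UGA -> STOP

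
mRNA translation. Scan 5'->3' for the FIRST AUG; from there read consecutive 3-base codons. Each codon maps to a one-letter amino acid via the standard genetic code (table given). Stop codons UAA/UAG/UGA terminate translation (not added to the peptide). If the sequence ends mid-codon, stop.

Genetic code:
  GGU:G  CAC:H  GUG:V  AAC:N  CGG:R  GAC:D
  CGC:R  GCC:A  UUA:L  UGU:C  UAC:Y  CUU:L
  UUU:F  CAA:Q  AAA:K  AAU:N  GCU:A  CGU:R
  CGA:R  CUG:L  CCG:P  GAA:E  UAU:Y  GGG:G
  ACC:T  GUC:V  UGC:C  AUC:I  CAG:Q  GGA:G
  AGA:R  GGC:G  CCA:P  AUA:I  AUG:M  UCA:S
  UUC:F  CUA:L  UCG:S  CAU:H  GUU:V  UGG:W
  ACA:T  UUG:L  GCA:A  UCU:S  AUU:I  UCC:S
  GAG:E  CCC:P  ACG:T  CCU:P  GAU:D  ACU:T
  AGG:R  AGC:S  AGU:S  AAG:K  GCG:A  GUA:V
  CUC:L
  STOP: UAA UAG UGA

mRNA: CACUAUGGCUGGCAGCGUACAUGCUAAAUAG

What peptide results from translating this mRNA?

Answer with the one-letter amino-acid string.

start AUG at pos 4
pos 4: AUG -> M; peptide=M
pos 7: GCU -> A; peptide=MA
pos 10: GGC -> G; peptide=MAG
pos 13: AGC -> S; peptide=MAGS
pos 16: GUA -> V; peptide=MAGSV
pos 19: CAU -> H; peptide=MAGSVH
pos 22: GCU -> A; peptide=MAGSVHA
pos 25: AAA -> K; peptide=MAGSVHAK
pos 28: UAG -> STOP

Answer: MAGSVHAK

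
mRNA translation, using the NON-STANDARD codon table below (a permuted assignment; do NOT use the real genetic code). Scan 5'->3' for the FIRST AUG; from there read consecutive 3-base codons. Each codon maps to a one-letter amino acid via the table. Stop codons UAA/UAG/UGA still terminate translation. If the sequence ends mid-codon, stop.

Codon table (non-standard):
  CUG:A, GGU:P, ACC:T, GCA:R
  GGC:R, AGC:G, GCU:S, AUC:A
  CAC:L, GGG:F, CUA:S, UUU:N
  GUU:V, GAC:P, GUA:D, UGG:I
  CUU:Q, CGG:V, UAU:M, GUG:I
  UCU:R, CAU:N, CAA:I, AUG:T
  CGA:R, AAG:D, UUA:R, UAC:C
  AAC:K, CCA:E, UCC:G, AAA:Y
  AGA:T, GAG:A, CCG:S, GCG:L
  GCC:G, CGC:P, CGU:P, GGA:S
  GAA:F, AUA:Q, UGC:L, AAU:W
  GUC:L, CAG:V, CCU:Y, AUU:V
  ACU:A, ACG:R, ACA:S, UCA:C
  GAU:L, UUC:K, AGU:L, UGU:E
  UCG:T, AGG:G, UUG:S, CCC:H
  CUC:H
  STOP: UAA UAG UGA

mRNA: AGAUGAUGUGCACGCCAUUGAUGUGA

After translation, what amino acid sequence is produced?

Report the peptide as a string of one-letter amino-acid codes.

start AUG at pos 2
pos 2: AUG -> T; peptide=T
pos 5: AUG -> T; peptide=TT
pos 8: UGC -> L; peptide=TTL
pos 11: ACG -> R; peptide=TTLR
pos 14: CCA -> E; peptide=TTLRE
pos 17: UUG -> S; peptide=TTLRES
pos 20: AUG -> T; peptide=TTLREST
pos 23: UGA -> STOP

Answer: TTLREST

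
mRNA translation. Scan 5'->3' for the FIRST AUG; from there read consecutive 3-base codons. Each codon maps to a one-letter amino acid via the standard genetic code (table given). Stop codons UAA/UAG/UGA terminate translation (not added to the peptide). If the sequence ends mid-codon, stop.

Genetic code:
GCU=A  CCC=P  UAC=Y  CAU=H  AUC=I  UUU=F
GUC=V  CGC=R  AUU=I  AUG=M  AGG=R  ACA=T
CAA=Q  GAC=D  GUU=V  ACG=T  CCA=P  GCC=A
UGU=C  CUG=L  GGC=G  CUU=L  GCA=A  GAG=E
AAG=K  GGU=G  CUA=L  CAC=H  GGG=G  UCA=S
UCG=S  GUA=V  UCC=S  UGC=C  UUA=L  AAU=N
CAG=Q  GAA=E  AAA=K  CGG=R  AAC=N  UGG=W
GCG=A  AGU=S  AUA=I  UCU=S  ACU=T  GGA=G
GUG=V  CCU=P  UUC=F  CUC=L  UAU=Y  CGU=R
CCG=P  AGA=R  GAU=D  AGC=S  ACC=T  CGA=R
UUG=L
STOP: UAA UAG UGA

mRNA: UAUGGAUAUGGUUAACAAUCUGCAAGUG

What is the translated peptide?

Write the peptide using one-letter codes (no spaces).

start AUG at pos 1
pos 1: AUG -> M; peptide=M
pos 4: GAU -> D; peptide=MD
pos 7: AUG -> M; peptide=MDM
pos 10: GUU -> V; peptide=MDMV
pos 13: AAC -> N; peptide=MDMVN
pos 16: AAU -> N; peptide=MDMVNN
pos 19: CUG -> L; peptide=MDMVNNL
pos 22: CAA -> Q; peptide=MDMVNNLQ
pos 25: GUG -> V; peptide=MDMVNNLQV
pos 28: only 0 nt remain (<3), stop (end of mRNA)

Answer: MDMVNNLQV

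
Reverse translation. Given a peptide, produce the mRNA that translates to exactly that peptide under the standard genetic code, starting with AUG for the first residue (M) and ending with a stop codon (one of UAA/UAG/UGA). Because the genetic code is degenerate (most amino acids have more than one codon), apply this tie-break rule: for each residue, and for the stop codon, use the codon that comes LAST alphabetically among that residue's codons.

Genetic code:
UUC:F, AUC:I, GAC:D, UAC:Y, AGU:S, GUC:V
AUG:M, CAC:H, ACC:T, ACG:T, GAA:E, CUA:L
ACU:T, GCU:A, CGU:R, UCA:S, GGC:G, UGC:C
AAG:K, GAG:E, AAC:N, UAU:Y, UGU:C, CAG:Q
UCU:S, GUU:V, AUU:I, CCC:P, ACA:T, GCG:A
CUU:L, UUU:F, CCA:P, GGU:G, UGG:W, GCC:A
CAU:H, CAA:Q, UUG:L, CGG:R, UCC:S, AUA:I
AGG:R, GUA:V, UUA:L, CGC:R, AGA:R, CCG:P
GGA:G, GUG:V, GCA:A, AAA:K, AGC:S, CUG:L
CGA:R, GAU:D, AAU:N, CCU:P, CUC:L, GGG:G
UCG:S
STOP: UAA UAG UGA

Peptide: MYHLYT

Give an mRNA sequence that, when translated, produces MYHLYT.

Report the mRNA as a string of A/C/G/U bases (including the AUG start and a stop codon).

Answer: mRNA: AUGUAUCAUUUGUAUACUUGA

Derivation:
residue 1: M -> AUG (start codon)
residue 2: Y codons sorted = UAC,UAU -> pick last = UAU
residue 3: H codons sorted = CAC,CAU -> pick last = CAU
residue 4: L codons sorted = CUA,CUC,CUG,CUU,UUA,UUG -> pick last = UUG
residue 5: Y codons sorted = UAC,UAU -> pick last = UAU
residue 6: T codons sorted = ACA,ACC,ACG,ACU -> pick last = ACU
terminator: stop codons sorted = UAA,UAG,UGA -> pick last = UGA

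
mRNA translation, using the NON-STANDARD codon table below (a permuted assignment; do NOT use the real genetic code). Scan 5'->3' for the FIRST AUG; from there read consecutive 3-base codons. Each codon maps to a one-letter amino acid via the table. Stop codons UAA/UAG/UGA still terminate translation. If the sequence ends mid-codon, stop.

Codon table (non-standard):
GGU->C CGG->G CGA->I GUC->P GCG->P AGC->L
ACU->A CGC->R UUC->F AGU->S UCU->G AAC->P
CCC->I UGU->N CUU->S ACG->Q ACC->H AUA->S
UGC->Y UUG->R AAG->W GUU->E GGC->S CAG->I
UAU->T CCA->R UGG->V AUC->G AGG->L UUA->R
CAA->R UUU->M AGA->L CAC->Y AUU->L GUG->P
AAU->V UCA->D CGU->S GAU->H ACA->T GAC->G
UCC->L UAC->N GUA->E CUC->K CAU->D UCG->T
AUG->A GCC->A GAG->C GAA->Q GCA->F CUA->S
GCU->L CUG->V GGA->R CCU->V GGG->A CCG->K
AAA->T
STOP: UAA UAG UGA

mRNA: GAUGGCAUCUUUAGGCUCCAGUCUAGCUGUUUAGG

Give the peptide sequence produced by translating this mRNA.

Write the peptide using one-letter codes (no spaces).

Answer: AFGRSLSSLE

Derivation:
start AUG at pos 1
pos 1: AUG -> A; peptide=A
pos 4: GCA -> F; peptide=AF
pos 7: UCU -> G; peptide=AFG
pos 10: UUA -> R; peptide=AFGR
pos 13: GGC -> S; peptide=AFGRS
pos 16: UCC -> L; peptide=AFGRSL
pos 19: AGU -> S; peptide=AFGRSLS
pos 22: CUA -> S; peptide=AFGRSLSS
pos 25: GCU -> L; peptide=AFGRSLSSL
pos 28: GUU -> E; peptide=AFGRSLSSLE
pos 31: UAG -> STOP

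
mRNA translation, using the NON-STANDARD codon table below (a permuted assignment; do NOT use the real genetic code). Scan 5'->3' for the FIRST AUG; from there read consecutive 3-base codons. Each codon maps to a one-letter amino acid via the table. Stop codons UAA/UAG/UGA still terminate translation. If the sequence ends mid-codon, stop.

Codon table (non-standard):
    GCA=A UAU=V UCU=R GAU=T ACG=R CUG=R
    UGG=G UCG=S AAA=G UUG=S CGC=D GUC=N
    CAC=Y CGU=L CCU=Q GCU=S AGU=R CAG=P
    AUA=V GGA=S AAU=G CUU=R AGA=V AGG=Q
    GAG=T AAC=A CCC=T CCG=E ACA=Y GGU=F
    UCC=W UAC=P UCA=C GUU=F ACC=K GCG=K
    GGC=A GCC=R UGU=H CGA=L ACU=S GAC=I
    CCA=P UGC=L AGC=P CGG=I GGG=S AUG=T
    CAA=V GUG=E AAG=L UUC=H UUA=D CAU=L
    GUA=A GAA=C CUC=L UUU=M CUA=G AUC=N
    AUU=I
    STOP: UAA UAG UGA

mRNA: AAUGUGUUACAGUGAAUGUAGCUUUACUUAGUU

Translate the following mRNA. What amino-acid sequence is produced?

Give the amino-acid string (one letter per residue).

start AUG at pos 1
pos 1: AUG -> T; peptide=T
pos 4: UGU -> H; peptide=TH
pos 7: UAC -> P; peptide=THP
pos 10: AGU -> R; peptide=THPR
pos 13: GAA -> C; peptide=THPRC
pos 16: UGU -> H; peptide=THPRCH
pos 19: AGC -> P; peptide=THPRCHP
pos 22: UUU -> M; peptide=THPRCHPM
pos 25: ACU -> S; peptide=THPRCHPMS
pos 28: UAG -> STOP

Answer: THPRCHPMS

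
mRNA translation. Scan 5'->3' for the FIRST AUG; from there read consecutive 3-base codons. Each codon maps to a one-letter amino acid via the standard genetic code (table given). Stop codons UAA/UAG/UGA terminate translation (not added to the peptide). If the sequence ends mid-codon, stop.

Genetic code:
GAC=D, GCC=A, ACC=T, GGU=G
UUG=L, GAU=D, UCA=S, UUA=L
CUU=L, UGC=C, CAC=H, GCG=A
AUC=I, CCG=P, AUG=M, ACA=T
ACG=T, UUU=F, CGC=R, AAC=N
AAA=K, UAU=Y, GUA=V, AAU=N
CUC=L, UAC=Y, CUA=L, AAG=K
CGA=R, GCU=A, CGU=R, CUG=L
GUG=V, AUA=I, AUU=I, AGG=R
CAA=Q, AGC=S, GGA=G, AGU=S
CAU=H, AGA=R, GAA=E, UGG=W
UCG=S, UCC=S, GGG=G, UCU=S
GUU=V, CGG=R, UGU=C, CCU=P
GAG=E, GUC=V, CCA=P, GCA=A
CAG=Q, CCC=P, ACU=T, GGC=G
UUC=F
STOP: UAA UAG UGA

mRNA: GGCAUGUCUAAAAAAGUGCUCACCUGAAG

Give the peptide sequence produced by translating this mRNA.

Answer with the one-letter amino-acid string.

start AUG at pos 3
pos 3: AUG -> M; peptide=M
pos 6: UCU -> S; peptide=MS
pos 9: AAA -> K; peptide=MSK
pos 12: AAA -> K; peptide=MSKK
pos 15: GUG -> V; peptide=MSKKV
pos 18: CUC -> L; peptide=MSKKVL
pos 21: ACC -> T; peptide=MSKKVLT
pos 24: UGA -> STOP

Answer: MSKKVLT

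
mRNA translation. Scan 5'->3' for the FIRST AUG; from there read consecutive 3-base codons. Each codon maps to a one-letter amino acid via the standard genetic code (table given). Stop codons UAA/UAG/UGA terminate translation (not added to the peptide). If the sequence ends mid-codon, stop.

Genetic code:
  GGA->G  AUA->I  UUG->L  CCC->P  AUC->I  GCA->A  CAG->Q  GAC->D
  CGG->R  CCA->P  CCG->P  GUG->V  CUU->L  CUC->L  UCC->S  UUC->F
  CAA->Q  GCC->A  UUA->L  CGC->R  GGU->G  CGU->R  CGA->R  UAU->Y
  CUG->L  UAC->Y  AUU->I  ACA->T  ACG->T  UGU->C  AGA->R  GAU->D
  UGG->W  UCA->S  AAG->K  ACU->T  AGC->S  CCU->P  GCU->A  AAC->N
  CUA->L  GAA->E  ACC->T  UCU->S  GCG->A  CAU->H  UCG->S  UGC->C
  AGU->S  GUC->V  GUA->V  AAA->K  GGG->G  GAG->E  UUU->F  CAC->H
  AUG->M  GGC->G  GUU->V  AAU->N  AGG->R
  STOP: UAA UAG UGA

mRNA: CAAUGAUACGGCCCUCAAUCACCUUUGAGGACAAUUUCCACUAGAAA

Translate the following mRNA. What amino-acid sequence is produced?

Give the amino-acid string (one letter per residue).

start AUG at pos 2
pos 2: AUG -> M; peptide=M
pos 5: AUA -> I; peptide=MI
pos 8: CGG -> R; peptide=MIR
pos 11: CCC -> P; peptide=MIRP
pos 14: UCA -> S; peptide=MIRPS
pos 17: AUC -> I; peptide=MIRPSI
pos 20: ACC -> T; peptide=MIRPSIT
pos 23: UUU -> F; peptide=MIRPSITF
pos 26: GAG -> E; peptide=MIRPSITFE
pos 29: GAC -> D; peptide=MIRPSITFED
pos 32: AAU -> N; peptide=MIRPSITFEDN
pos 35: UUC -> F; peptide=MIRPSITFEDNF
pos 38: CAC -> H; peptide=MIRPSITFEDNFH
pos 41: UAG -> STOP

Answer: MIRPSITFEDNFH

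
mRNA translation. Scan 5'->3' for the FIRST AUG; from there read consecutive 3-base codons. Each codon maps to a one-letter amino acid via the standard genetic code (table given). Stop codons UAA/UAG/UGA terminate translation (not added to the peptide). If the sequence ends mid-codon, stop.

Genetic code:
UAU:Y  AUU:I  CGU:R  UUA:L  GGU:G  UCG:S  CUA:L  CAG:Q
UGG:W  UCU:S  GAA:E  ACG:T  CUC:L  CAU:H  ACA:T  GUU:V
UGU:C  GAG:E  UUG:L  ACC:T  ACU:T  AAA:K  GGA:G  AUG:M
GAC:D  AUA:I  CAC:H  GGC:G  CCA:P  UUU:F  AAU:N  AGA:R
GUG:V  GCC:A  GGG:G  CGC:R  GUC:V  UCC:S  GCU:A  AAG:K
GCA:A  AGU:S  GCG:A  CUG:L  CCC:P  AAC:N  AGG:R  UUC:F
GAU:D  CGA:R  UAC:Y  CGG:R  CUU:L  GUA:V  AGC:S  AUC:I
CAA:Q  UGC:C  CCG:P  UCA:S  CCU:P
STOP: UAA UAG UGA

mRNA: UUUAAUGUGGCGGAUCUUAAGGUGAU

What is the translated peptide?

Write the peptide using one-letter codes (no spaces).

Answer: MWRILR

Derivation:
start AUG at pos 4
pos 4: AUG -> M; peptide=M
pos 7: UGG -> W; peptide=MW
pos 10: CGG -> R; peptide=MWR
pos 13: AUC -> I; peptide=MWRI
pos 16: UUA -> L; peptide=MWRIL
pos 19: AGG -> R; peptide=MWRILR
pos 22: UGA -> STOP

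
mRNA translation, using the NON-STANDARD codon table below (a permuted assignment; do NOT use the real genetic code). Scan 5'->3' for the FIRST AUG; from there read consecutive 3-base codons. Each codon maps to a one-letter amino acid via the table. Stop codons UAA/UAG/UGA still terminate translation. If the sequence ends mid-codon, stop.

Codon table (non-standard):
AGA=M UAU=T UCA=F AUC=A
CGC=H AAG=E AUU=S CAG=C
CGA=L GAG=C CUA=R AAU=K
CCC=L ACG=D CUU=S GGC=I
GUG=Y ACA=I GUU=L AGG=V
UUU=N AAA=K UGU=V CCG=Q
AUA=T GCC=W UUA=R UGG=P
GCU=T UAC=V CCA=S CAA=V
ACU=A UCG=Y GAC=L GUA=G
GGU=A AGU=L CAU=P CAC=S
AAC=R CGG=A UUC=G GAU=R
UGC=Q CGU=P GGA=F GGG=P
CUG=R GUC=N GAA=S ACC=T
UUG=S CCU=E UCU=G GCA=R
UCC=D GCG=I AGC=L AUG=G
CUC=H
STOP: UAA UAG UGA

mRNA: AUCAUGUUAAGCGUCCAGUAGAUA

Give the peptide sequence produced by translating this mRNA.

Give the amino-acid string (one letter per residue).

Answer: GRLNC

Derivation:
start AUG at pos 3
pos 3: AUG -> G; peptide=G
pos 6: UUA -> R; peptide=GR
pos 9: AGC -> L; peptide=GRL
pos 12: GUC -> N; peptide=GRLN
pos 15: CAG -> C; peptide=GRLNC
pos 18: UAG -> STOP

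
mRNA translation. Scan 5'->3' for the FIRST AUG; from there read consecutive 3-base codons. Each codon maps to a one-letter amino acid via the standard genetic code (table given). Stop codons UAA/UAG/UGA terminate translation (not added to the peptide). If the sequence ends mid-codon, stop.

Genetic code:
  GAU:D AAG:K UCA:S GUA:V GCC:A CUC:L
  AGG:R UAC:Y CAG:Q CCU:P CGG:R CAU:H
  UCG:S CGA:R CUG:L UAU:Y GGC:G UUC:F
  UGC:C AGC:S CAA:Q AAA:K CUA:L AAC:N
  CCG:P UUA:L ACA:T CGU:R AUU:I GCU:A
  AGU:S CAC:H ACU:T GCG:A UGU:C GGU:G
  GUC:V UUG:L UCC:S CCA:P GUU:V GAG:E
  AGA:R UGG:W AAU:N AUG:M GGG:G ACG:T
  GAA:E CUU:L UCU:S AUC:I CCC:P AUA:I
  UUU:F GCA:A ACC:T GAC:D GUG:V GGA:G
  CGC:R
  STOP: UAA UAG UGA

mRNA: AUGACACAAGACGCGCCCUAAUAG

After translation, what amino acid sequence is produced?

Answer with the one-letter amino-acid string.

Answer: MTQDAP

Derivation:
start AUG at pos 0
pos 0: AUG -> M; peptide=M
pos 3: ACA -> T; peptide=MT
pos 6: CAA -> Q; peptide=MTQ
pos 9: GAC -> D; peptide=MTQD
pos 12: GCG -> A; peptide=MTQDA
pos 15: CCC -> P; peptide=MTQDAP
pos 18: UAA -> STOP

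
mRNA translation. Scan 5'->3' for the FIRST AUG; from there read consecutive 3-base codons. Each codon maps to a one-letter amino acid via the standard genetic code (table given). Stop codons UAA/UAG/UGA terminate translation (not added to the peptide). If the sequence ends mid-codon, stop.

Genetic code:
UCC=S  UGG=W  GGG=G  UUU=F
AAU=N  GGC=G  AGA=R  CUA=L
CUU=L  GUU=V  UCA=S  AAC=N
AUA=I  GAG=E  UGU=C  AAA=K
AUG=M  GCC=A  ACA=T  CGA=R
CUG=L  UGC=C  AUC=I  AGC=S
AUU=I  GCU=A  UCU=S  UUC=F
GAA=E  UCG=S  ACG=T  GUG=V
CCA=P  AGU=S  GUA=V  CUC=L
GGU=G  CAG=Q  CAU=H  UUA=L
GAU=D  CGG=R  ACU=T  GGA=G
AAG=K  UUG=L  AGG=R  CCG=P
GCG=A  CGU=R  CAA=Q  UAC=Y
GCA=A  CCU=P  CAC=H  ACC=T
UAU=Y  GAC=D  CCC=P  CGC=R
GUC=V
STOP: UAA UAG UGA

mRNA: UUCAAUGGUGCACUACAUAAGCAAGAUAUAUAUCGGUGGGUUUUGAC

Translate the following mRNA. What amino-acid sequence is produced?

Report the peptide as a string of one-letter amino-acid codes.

start AUG at pos 4
pos 4: AUG -> M; peptide=M
pos 7: GUG -> V; peptide=MV
pos 10: CAC -> H; peptide=MVH
pos 13: UAC -> Y; peptide=MVHY
pos 16: AUA -> I; peptide=MVHYI
pos 19: AGC -> S; peptide=MVHYIS
pos 22: AAG -> K; peptide=MVHYISK
pos 25: AUA -> I; peptide=MVHYISKI
pos 28: UAU -> Y; peptide=MVHYISKIY
pos 31: AUC -> I; peptide=MVHYISKIYI
pos 34: GGU -> G; peptide=MVHYISKIYIG
pos 37: GGG -> G; peptide=MVHYISKIYIGG
pos 40: UUU -> F; peptide=MVHYISKIYIGGF
pos 43: UGA -> STOP

Answer: MVHYISKIYIGGF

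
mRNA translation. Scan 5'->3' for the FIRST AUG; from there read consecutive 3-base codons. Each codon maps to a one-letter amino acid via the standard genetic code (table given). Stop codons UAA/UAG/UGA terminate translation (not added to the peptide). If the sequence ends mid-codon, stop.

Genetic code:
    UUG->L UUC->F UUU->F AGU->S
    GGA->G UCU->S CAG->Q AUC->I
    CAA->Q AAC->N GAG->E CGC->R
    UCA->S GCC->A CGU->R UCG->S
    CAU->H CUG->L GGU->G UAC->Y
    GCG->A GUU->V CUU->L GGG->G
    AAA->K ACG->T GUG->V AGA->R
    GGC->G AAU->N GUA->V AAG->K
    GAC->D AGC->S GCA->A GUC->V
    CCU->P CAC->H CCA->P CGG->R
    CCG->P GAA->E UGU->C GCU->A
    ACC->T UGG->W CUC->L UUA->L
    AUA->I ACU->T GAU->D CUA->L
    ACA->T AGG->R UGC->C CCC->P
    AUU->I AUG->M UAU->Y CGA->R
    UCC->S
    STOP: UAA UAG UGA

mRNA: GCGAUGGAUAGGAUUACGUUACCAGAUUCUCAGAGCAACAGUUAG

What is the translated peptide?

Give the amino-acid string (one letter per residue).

start AUG at pos 3
pos 3: AUG -> M; peptide=M
pos 6: GAU -> D; peptide=MD
pos 9: AGG -> R; peptide=MDR
pos 12: AUU -> I; peptide=MDRI
pos 15: ACG -> T; peptide=MDRIT
pos 18: UUA -> L; peptide=MDRITL
pos 21: CCA -> P; peptide=MDRITLP
pos 24: GAU -> D; peptide=MDRITLPD
pos 27: UCU -> S; peptide=MDRITLPDS
pos 30: CAG -> Q; peptide=MDRITLPDSQ
pos 33: AGC -> S; peptide=MDRITLPDSQS
pos 36: AAC -> N; peptide=MDRITLPDSQSN
pos 39: AGU -> S; peptide=MDRITLPDSQSNS
pos 42: UAG -> STOP

Answer: MDRITLPDSQSNS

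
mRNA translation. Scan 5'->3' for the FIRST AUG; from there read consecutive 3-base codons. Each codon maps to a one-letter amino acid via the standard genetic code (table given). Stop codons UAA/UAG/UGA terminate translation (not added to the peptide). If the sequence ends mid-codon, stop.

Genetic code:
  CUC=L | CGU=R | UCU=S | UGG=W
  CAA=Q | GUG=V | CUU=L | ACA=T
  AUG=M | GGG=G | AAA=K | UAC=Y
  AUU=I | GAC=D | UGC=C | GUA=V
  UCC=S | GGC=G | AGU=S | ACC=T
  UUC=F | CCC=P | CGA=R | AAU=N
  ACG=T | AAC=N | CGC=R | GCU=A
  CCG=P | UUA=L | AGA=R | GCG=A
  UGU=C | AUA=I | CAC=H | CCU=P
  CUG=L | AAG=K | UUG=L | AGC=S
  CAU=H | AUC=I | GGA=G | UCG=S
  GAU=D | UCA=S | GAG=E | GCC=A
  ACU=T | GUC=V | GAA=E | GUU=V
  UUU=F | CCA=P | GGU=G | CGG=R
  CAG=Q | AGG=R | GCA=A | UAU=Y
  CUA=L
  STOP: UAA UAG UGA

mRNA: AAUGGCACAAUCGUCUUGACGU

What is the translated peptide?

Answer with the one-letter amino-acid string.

start AUG at pos 1
pos 1: AUG -> M; peptide=M
pos 4: GCA -> A; peptide=MA
pos 7: CAA -> Q; peptide=MAQ
pos 10: UCG -> S; peptide=MAQS
pos 13: UCU -> S; peptide=MAQSS
pos 16: UGA -> STOP

Answer: MAQSS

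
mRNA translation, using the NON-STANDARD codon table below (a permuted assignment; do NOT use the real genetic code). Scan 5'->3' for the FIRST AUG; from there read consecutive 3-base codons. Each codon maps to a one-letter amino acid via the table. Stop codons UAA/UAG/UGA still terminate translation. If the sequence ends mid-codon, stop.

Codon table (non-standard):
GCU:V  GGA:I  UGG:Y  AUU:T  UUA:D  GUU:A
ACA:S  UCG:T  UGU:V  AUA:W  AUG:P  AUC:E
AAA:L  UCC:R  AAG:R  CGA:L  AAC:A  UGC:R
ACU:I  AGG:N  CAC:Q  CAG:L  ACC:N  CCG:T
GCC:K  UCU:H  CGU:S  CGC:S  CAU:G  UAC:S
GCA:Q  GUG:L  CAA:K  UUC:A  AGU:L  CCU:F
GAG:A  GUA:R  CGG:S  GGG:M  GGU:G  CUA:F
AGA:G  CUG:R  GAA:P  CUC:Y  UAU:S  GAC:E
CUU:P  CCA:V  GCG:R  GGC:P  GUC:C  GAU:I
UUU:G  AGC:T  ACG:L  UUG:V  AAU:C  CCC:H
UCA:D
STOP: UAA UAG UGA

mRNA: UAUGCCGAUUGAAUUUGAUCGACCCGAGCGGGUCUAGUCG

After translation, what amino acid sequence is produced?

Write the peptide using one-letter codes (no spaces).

start AUG at pos 1
pos 1: AUG -> P; peptide=P
pos 4: CCG -> T; peptide=PT
pos 7: AUU -> T; peptide=PTT
pos 10: GAA -> P; peptide=PTTP
pos 13: UUU -> G; peptide=PTTPG
pos 16: GAU -> I; peptide=PTTPGI
pos 19: CGA -> L; peptide=PTTPGIL
pos 22: CCC -> H; peptide=PTTPGILH
pos 25: GAG -> A; peptide=PTTPGILHA
pos 28: CGG -> S; peptide=PTTPGILHAS
pos 31: GUC -> C; peptide=PTTPGILHASC
pos 34: UAG -> STOP

Answer: PTTPGILHASC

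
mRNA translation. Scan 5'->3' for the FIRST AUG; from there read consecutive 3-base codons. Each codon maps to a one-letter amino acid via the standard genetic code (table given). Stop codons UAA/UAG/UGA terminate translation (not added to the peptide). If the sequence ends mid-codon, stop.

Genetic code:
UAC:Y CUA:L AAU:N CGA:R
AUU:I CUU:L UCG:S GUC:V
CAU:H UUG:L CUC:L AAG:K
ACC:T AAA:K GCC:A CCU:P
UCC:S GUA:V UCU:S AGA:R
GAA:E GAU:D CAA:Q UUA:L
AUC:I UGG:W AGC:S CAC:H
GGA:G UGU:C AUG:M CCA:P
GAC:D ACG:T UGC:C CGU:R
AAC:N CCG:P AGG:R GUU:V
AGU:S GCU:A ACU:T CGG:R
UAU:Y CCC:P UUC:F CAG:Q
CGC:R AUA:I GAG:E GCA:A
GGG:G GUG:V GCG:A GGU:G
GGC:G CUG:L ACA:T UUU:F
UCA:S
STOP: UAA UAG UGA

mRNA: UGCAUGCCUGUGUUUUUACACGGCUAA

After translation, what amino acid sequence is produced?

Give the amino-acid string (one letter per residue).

Answer: MPVFLHG

Derivation:
start AUG at pos 3
pos 3: AUG -> M; peptide=M
pos 6: CCU -> P; peptide=MP
pos 9: GUG -> V; peptide=MPV
pos 12: UUU -> F; peptide=MPVF
pos 15: UUA -> L; peptide=MPVFL
pos 18: CAC -> H; peptide=MPVFLH
pos 21: GGC -> G; peptide=MPVFLHG
pos 24: UAA -> STOP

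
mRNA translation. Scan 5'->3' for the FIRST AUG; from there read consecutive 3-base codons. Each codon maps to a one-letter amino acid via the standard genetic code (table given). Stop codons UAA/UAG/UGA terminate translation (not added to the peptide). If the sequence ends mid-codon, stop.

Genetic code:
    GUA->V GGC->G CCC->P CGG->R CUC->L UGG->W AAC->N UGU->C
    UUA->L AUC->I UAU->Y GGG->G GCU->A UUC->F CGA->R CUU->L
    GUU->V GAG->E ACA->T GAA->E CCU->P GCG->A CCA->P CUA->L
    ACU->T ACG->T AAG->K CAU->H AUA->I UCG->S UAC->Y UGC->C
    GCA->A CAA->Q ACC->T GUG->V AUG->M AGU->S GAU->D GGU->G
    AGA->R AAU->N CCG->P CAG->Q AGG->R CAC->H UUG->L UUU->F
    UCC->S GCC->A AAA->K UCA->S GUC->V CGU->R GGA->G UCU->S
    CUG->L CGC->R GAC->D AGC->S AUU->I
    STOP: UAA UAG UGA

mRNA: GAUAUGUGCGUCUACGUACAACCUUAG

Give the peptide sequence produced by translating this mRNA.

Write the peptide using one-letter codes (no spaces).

Answer: MCVYVQP

Derivation:
start AUG at pos 3
pos 3: AUG -> M; peptide=M
pos 6: UGC -> C; peptide=MC
pos 9: GUC -> V; peptide=MCV
pos 12: UAC -> Y; peptide=MCVY
pos 15: GUA -> V; peptide=MCVYV
pos 18: CAA -> Q; peptide=MCVYVQ
pos 21: CCU -> P; peptide=MCVYVQP
pos 24: UAG -> STOP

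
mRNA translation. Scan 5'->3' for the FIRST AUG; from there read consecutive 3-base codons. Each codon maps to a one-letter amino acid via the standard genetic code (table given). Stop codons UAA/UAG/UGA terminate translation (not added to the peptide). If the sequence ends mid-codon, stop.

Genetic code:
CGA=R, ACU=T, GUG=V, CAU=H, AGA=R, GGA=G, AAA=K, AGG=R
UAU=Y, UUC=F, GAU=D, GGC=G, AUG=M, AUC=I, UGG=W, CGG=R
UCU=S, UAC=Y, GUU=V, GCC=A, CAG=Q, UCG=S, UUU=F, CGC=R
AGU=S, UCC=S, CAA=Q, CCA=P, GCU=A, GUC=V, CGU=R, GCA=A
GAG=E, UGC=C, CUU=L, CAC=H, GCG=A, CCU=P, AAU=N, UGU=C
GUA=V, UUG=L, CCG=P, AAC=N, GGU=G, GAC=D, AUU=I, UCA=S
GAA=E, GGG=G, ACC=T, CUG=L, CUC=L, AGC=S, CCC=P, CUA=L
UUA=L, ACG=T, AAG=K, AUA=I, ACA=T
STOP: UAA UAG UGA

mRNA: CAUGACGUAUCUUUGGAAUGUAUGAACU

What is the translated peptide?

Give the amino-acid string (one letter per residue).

start AUG at pos 1
pos 1: AUG -> M; peptide=M
pos 4: ACG -> T; peptide=MT
pos 7: UAU -> Y; peptide=MTY
pos 10: CUU -> L; peptide=MTYL
pos 13: UGG -> W; peptide=MTYLW
pos 16: AAU -> N; peptide=MTYLWN
pos 19: GUA -> V; peptide=MTYLWNV
pos 22: UGA -> STOP

Answer: MTYLWNV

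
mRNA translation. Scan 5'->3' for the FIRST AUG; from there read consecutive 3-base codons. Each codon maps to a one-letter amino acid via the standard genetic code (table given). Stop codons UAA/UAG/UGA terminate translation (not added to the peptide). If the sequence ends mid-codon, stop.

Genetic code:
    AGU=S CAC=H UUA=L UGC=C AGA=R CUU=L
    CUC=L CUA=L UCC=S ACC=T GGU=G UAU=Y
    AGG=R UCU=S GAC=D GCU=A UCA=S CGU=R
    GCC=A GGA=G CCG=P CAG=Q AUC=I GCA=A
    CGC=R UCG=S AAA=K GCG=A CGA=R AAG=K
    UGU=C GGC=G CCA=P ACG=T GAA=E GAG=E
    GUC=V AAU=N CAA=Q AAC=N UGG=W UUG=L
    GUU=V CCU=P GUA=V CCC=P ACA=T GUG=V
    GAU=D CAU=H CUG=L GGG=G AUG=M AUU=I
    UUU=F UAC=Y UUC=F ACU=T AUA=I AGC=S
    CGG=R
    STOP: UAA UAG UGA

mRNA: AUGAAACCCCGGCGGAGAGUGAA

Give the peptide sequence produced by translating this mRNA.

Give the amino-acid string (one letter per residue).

start AUG at pos 0
pos 0: AUG -> M; peptide=M
pos 3: AAA -> K; peptide=MK
pos 6: CCC -> P; peptide=MKP
pos 9: CGG -> R; peptide=MKPR
pos 12: CGG -> R; peptide=MKPRR
pos 15: AGA -> R; peptide=MKPRRR
pos 18: GUG -> V; peptide=MKPRRRV
pos 21: only 2 nt remain (<3), stop (end of mRNA)

Answer: MKPRRRV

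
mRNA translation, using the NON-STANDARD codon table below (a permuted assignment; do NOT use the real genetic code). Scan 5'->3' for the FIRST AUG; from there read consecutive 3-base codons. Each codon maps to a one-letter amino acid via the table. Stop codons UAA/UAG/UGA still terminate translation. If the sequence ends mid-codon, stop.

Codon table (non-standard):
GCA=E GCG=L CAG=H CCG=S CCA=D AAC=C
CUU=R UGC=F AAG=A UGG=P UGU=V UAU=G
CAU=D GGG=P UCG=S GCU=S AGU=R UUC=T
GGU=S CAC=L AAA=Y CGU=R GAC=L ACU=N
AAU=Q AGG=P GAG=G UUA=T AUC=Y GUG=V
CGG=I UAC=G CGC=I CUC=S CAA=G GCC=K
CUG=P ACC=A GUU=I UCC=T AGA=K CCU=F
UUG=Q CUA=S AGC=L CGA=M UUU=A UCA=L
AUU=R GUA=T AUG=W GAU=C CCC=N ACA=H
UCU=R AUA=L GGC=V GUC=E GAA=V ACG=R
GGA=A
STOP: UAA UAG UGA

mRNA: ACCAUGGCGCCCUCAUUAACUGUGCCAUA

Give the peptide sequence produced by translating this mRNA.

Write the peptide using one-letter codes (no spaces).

start AUG at pos 3
pos 3: AUG -> W; peptide=W
pos 6: GCG -> L; peptide=WL
pos 9: CCC -> N; peptide=WLN
pos 12: UCA -> L; peptide=WLNL
pos 15: UUA -> T; peptide=WLNLT
pos 18: ACU -> N; peptide=WLNLTN
pos 21: GUG -> V; peptide=WLNLTNV
pos 24: CCA -> D; peptide=WLNLTNVD
pos 27: only 2 nt remain (<3), stop (end of mRNA)

Answer: WLNLTNVD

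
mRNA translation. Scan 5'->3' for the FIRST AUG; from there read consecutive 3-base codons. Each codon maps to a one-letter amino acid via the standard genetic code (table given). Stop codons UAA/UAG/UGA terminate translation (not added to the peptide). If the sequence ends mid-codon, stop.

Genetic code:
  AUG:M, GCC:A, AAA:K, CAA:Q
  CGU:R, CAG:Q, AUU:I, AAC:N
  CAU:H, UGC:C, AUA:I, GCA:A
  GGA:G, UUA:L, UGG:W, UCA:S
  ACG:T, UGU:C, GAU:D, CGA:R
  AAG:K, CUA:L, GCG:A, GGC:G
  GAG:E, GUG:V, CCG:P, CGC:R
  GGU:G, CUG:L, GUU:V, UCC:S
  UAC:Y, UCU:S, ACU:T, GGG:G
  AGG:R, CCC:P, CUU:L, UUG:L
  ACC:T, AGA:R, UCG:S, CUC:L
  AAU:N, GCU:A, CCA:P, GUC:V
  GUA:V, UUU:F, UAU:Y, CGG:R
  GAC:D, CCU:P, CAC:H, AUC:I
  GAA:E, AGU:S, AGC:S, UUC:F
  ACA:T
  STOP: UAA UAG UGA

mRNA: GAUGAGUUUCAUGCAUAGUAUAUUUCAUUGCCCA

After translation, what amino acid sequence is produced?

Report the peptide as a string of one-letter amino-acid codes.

start AUG at pos 1
pos 1: AUG -> M; peptide=M
pos 4: AGU -> S; peptide=MS
pos 7: UUC -> F; peptide=MSF
pos 10: AUG -> M; peptide=MSFM
pos 13: CAU -> H; peptide=MSFMH
pos 16: AGU -> S; peptide=MSFMHS
pos 19: AUA -> I; peptide=MSFMHSI
pos 22: UUU -> F; peptide=MSFMHSIF
pos 25: CAU -> H; peptide=MSFMHSIFH
pos 28: UGC -> C; peptide=MSFMHSIFHC
pos 31: CCA -> P; peptide=MSFMHSIFHCP
pos 34: only 0 nt remain (<3), stop (end of mRNA)

Answer: MSFMHSIFHCP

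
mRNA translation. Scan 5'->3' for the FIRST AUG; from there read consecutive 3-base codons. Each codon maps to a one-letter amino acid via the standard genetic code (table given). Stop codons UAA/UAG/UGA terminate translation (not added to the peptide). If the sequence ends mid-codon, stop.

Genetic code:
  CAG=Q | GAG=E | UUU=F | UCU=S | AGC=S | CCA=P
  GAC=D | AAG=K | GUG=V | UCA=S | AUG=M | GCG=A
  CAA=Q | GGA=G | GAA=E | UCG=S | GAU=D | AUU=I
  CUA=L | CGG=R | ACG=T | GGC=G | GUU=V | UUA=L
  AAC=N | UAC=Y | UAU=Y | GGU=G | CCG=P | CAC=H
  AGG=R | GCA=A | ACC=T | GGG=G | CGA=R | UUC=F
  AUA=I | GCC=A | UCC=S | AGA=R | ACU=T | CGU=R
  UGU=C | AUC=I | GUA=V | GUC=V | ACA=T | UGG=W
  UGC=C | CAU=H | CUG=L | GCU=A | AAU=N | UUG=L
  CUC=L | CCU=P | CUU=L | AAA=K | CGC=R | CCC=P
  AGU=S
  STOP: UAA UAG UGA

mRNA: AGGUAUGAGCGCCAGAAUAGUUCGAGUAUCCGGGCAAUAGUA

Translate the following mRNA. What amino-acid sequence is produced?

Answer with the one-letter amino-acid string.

Answer: MSARIVRVSGQ

Derivation:
start AUG at pos 4
pos 4: AUG -> M; peptide=M
pos 7: AGC -> S; peptide=MS
pos 10: GCC -> A; peptide=MSA
pos 13: AGA -> R; peptide=MSAR
pos 16: AUA -> I; peptide=MSARI
pos 19: GUU -> V; peptide=MSARIV
pos 22: CGA -> R; peptide=MSARIVR
pos 25: GUA -> V; peptide=MSARIVRV
pos 28: UCC -> S; peptide=MSARIVRVS
pos 31: GGG -> G; peptide=MSARIVRVSG
pos 34: CAA -> Q; peptide=MSARIVRVSGQ
pos 37: UAG -> STOP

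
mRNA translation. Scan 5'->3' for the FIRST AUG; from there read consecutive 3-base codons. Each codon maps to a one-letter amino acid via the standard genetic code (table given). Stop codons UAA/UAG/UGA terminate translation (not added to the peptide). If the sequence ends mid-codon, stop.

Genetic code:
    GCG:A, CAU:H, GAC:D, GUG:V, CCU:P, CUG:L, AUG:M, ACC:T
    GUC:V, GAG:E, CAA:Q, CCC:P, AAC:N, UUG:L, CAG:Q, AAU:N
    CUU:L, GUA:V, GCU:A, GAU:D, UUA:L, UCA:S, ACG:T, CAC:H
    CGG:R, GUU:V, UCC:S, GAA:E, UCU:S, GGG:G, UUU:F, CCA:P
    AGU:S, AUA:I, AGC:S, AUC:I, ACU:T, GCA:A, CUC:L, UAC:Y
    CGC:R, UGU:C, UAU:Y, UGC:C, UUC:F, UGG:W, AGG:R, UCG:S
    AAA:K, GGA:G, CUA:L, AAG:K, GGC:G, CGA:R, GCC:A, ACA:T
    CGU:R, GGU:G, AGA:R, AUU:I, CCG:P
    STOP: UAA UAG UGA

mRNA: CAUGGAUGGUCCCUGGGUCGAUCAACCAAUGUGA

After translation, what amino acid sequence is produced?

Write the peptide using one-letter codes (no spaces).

start AUG at pos 1
pos 1: AUG -> M; peptide=M
pos 4: GAU -> D; peptide=MD
pos 7: GGU -> G; peptide=MDG
pos 10: CCC -> P; peptide=MDGP
pos 13: UGG -> W; peptide=MDGPW
pos 16: GUC -> V; peptide=MDGPWV
pos 19: GAU -> D; peptide=MDGPWVD
pos 22: CAA -> Q; peptide=MDGPWVDQ
pos 25: CCA -> P; peptide=MDGPWVDQP
pos 28: AUG -> M; peptide=MDGPWVDQPM
pos 31: UGA -> STOP

Answer: MDGPWVDQPM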